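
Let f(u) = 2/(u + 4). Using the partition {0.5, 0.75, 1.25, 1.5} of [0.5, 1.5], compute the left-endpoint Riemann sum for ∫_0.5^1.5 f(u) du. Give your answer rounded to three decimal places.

Subinterval widths: 0.25, 0.5, 0.25.
Left endpoints: 0.5, 0.75, 1.25.
f(0.5) = 4/9, f(0.75) = 8/19, f(1.25) = 8/21.
Sum = Σ Δu_i · f(u_i).
Sum ≈ 0.417.

0.417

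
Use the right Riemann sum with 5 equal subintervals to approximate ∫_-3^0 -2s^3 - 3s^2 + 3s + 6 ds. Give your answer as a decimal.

Δs = (0 − (-3))/5 = 0.6.
Right endpoints: -2.4, -1.8, -1.2, -0.6, 0.
f(-2.4) = 9.168, f(-1.8) = 2.544, f(-1.2) = 1.536, f(-0.6) = 3.552, f(0) = 6.
Sum = Δs · [f(-2.4) + f(-1.8) + f(-1.2) + f(-0.6) + f(0)].
Sum = 13.68.

13.68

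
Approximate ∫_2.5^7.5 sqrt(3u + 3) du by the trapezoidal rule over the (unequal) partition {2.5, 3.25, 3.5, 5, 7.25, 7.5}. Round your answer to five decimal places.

Subinterval widths: 0.75, 0.25, 1.5, 2.25, 0.25.
f(2.5) ≈ 3.24037, f(3.25) ≈ 3.57071, f(3.5) ≈ 3.67423, f(5) ≈ 4.24264, f(7.25) ≈ 4.97494, f(7.5) ≈ 5.04975.
On each subinterval the trapezoid contributes (Δu_i/2)·[f(u_{i-1}) + f(u_i)].
Sum ≈ 21.02029.

21.02029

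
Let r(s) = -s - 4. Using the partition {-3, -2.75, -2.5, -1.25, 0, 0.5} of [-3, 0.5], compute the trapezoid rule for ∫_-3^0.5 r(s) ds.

-9.625

Subinterval widths: 0.25, 0.25, 1.25, 1.25, 0.5.
r(-3) = -1, r(-2.75) = -1.25, r(-2.5) = -1.5, r(-1.25) = -2.75, r(0) = -4, r(0.5) = -4.5.
On each subinterval the trapezoid contributes (Δs_i/2)·[r(s_{i-1}) + r(s_i)].
Sum = -9.625.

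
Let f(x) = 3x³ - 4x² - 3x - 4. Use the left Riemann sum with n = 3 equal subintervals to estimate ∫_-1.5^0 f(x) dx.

-15.25

Δx = (0 − (-1.5))/3 = 0.5.
Left endpoints: -1.5, -1, -0.5.
f(-1.5) = -18.625, f(-1) = -8, f(-0.5) = -3.875.
Sum = Δx · [f(-1.5) + f(-1) + f(-0.5)].
Sum = -15.25.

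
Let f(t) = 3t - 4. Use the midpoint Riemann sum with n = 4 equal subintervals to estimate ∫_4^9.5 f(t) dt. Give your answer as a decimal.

89.375

Δt = (9.5 − 4)/4 = 1.375.
Midpoints: 4.6875, 6.0625, 7.4375, 8.8125.
f(4.6875) = 10.0625, f(6.0625) = 14.1875, f(7.4375) = 18.3125, f(8.8125) = 22.4375.
Sum = Δt · [f(4.6875) + f(6.0625) + f(7.4375) + f(8.8125)].
Sum = 89.375.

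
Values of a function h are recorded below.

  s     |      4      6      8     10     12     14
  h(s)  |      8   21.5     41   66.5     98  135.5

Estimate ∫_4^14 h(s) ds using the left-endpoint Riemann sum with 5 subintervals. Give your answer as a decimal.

Δs = 2.
Sum = 2·[8 + 21.5 + 41 + 66.5 + 98] = 470.

470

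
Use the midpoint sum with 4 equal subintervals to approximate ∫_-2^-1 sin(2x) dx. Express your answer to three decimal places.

Δx = (-1 − (-2))/4 = 0.25.
Midpoints: -1.875, -1.625, -1.375, -1.125.
f(-1.875) ≈ 0.572, f(-1.625) ≈ 0.108, f(-1.375) ≈ -0.382, f(-1.125) ≈ -0.778.
Sum = Δx · [f(-1.875) + f(-1.625) + f(-1.375) + f(-1.125)].
Sum ≈ -0.120.

-0.120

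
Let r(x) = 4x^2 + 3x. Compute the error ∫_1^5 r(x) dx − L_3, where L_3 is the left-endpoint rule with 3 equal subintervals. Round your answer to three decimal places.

Exact integral: ∫_1^5 r(x) dx ≈ 201.33333.
L_3 ≈ 134.07407.
Error ≈ 201.33333 − 134.07407 ≈ 67.259.

67.259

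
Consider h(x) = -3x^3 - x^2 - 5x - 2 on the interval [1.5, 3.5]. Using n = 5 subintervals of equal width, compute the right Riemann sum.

-179.87

Δx = (3.5 − 1.5)/5 = 0.4.
Right endpoints: 1.9, 2.3, 2.7, 3.1, 3.5.
h(1.9) = -35.687, h(2.3) = -55.291, h(2.7) = -81.839, h(3.1) = -116.483, h(3.5) = -160.375.
Sum = Δx · [h(1.9) + h(2.3) + h(2.7) + h(3.1) + h(3.5)].
Sum = -179.87.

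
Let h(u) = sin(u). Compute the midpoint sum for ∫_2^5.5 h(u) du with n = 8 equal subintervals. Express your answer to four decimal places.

Δu = (5.5 − 2)/8 = 0.4375.
Midpoints: 2.21875, 2.65625, 3.09375, 3.53125, 3.96875, 4.40625, 4.84375, 5.28125.
h(2.21875) ≈ 0.7973, h(2.65625) ≈ 0.4665, h(3.09375) ≈ 0.0478, h(3.53125) ≈ -0.3799, h(3.96875) ≈ -0.7360, h(4.40625) ≈ -0.9535, h(4.84375) ≈ -0.9914, h(5.28125) ≈ -0.8425.
Sum = Δu · [h(2.21875) + h(2.65625) + h(3.09375) + ...].
Sum ≈ -1.1338.

-1.1338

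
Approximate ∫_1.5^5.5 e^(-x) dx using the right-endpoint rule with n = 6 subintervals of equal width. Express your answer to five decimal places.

0.15408

Δx = (5.5 − 1.5)/6 = 2/3.
Right endpoints: 13/6, 17/6, 3.5, 25/6, 29/6, 5.5.
f(13/6) ≈ 0.11456, f(17/6) ≈ 0.05882, f(3.5) ≈ 0.03020, f(25/6) ≈ 0.01550, f(29/6) ≈ 0.00796, f(5.5) ≈ 0.00409.
Sum = Δx · [f(13/6) + f(17/6) + f(3.5) + ...].
Sum ≈ 0.15408.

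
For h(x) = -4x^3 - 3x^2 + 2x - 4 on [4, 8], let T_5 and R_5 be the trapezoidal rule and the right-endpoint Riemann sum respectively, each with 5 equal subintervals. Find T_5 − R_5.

771.2

T_5 = -4288.
R_5 = -5059.2.
T_5 − R_5 = 771.2.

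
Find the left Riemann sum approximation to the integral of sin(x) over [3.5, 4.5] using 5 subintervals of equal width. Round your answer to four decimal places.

-0.6606

Δx = (4.5 − 3.5)/5 = 0.2.
Left endpoints: 3.5, 3.7, 3.9, 4.1, 4.3.
f(3.5) ≈ -0.3508, f(3.7) ≈ -0.5298, f(3.9) ≈ -0.6878, f(4.1) ≈ -0.8183, f(4.3) ≈ -0.9162.
Sum = Δx · [f(3.5) + f(3.7) + f(3.9) + f(4.1) + f(4.3)].
Sum ≈ -0.6606.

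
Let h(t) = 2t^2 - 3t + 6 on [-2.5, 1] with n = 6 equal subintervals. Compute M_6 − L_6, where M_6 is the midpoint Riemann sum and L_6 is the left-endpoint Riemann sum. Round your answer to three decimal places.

-6.720

M_6 ≈ 39.75984.
L_6 ≈ 46.48032.
M_6 − L_6 ≈ -6.720.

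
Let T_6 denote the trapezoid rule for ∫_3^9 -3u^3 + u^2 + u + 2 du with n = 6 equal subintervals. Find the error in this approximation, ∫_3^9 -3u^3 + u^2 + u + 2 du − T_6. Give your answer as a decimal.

53

Exact integral: ∫_3^9 f(u) du = -4578.
T_6 = -4631.
Error = -4578 − (-4631) = 53.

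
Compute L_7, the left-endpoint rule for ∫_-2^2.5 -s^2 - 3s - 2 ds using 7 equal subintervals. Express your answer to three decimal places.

-15.497

Δs = (2.5 − (-2))/7 = 9/14.
Left endpoints: -2, -19/14, -5/7, -1/14, 4/7, 17/14, 13/7.
f(-2) = 0, f(-19/14) = 45/196, f(-5/7) = -18/49, f(-1/14) = -351/196, f(4/7) = -198/49, f(17/14) = -1395/196, f(13/7) = -540/49.
Sum = Δs · [f(-2) + f(-19/14) + f(-5/7) + ...].
Sum ≈ -15.497.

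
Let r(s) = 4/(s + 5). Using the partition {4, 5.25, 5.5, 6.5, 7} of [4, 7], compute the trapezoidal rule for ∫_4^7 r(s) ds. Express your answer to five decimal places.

1.15276

Subinterval widths: 1.25, 0.25, 1, 0.5.
r(4) = 4/9, r(5.25) = 16/41, r(5.5) = 8/21, r(6.5) = 8/23, r(7) = 1/3.
On each subinterval the trapezoid contributes (Δs_i/2)·[r(s_{i-1}) + r(s_i)].
Sum ≈ 1.15276.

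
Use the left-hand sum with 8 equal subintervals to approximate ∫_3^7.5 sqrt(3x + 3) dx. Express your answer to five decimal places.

18.92811

Δx = (7.5 − 3)/8 = 0.5625.
Left endpoints: 3, 3.5625, 4.125, 4.6875, 5.25, 5.8125, 6.375, 6.9375.
f(3) ≈ 3.46410, f(3.5625) ≈ 3.69966, f(4.125) ≈ 3.92110, f(4.6875) ≈ 4.13068, f(5.25) ≈ 4.33013, f(5.8125) ≈ 4.52079, f(6.375) ≈ 4.70372, f(6.9375) ≈ 4.87981.
Sum = Δx · [f(3) + f(3.5625) + f(4.125) + ...].
Sum ≈ 18.92811.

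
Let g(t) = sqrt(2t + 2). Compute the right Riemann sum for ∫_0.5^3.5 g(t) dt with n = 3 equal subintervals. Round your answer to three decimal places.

Δt = (3.5 − 0.5)/3 = 1.
Right endpoints: 1.5, 2.5, 3.5.
g(1.5) ≈ 2.236, g(2.5) ≈ 2.646, g(3.5) ≈ 3.000.
Sum = Δt · [g(1.5) + g(2.5) + g(3.5)].
Sum ≈ 7.882.

7.882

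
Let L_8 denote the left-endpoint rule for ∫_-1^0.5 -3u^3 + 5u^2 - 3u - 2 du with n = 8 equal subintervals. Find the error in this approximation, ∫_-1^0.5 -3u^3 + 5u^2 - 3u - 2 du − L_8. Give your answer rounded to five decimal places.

-1.15356

Exact integral: ∫_-1^0.5 f(u) du = 0.703125.
L_8 ≈ 1.8566895.
Error ≈ 0.703125 − 1.8566895 ≈ -1.15356.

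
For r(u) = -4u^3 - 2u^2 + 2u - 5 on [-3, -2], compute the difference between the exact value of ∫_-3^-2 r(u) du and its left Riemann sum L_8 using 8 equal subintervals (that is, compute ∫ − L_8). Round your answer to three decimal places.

Exact integral: ∫_-3^-2 r(u) du ≈ 42.33333.
L_8 = 46.40625.
Error ≈ 42.33333 − 46.40625 ≈ -4.073.

-4.073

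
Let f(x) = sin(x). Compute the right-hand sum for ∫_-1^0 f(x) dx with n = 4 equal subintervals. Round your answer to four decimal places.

-0.3521

Δx = (0 − (-1))/4 = 0.25.
Right endpoints: -0.75, -0.5, -0.25, 0.
f(-0.75) ≈ -0.6816, f(-0.5) ≈ -0.4794, f(-0.25) ≈ -0.2474, f(0) ≈ 0.0000.
Sum = Δx · [f(-0.75) + f(-0.5) + f(-0.25) + f(0)].
Sum ≈ -0.3521.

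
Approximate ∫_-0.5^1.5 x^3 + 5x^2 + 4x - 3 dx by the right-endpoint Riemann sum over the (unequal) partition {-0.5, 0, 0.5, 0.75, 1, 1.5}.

10.05859375

Subinterval widths: 0.5, 0.5, 0.25, 0.25, 0.5.
Right endpoints: 0, 0.5, 0.75, 1, 1.5.
f(0) = -3, f(0.5) = 0.375, f(0.75) = 3.234375, f(1) = 7, f(1.5) = 17.625.
Sum = Σ Δx_i · f(x_i).
Sum = 10.05859375.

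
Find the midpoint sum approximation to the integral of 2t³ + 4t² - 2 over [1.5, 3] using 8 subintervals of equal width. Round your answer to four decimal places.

66.3918

Δt = (3 − 1.5)/8 = 0.1875.
Midpoints: 1.59375, 1.78125, 1.96875, 2.15625, 2.34375, 2.53125, 2.71875, 2.90625.
f(1.59375) = 266347/16384, f(1.78125) = 360361/16384, f(1.96875) = 471295/16384, f(2.15625) = 600445/16384, f(2.34375) = 749107/16384, f(2.53125) = 918577/16384, f(2.71875) = 1110151/16384, f(2.90625) = 1325125/16384.
Sum = Δt · [f(1.59375) + f(1.78125) + f(1.96875) + ...].
Sum ≈ 66.3918.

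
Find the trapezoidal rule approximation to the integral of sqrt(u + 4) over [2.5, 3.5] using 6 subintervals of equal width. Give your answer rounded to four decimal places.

2.6452

Δu = (3.5 − 2.5)/6 = 1/6.
f(2.5) ≈ 2.5495, f(8/3) ≈ 2.5820, f(17/6) ≈ 2.6141, f(3) ≈ 2.6458, f(19/6) ≈ 2.6771, f(10/3) ≈ 2.7080, f(3.5) ≈ 2.7386.
T_6 = (Δu/2)·[f(u_0) + 2f(u_1) + ... + 2f(u_{5}) + f(u_6)].
Sum ≈ 2.6452.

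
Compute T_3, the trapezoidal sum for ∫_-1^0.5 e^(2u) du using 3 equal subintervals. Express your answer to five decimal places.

1.39734

Δu = (0.5 − (-1))/3 = 0.5.
f(-1) ≈ 0.13534, f(-0.5) ≈ 0.36788, f(0) ≈ 1.00000, f(0.5) ≈ 2.71828.
T_3 = (Δu/2)·[f(u_0) + 2f(u_1) + 2f(u_2) + f(u_3)].
Sum ≈ 1.39734.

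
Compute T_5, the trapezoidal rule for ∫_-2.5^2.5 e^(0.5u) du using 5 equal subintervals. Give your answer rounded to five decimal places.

6.54062

Δu = (2.5 − (-2.5))/5 = 1.
f(-2.5) ≈ 0.28650, f(-1.5) ≈ 0.47237, f(-0.5) ≈ 0.77880, f(0.5) ≈ 1.28403, f(1.5) ≈ 2.11700, f(2.5) ≈ 3.49034.
T_5 = (Δu/2)·[f(u_0) + 2f(u_1) + ... + 2f(u_{4}) + f(u_5)].
Sum ≈ 6.54062.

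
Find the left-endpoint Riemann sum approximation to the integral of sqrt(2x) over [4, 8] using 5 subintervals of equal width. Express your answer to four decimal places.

Δx = (8 − 4)/5 = 0.8.
Left endpoints: 4, 4.8, 5.6, 6.4, 7.2.
f(4) ≈ 2.8284, f(4.8) ≈ 3.0984, f(5.6) ≈ 3.3466, f(6.4) ≈ 3.5777, f(7.2) ≈ 3.7947.
Sum = Δx · [f(4) + f(4.8) + f(5.6) + f(6.4) + f(7.2)].
Sum ≈ 13.3167.

13.3167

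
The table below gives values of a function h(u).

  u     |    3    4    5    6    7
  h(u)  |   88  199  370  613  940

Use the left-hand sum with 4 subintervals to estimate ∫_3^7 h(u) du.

1270

Δu = 1.
Sum = 1·[88 + 199 + 370 + 613] = 1270.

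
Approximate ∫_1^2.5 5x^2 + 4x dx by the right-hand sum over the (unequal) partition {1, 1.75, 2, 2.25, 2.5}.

42.625

Subinterval widths: 0.75, 0.25, 0.25, 0.25.
Right endpoints: 1.75, 2, 2.25, 2.5.
f(1.75) = 22.3125, f(2) = 28, f(2.25) = 34.3125, f(2.5) = 41.25.
Sum = Σ Δx_i · f(x_i).
Sum = 42.625.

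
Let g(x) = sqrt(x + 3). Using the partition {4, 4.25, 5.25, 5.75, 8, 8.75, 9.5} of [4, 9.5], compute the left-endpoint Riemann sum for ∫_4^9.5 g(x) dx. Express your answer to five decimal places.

16.50409

Subinterval widths: 0.25, 1, 0.5, 2.25, 0.75, 0.75.
Left endpoints: 4, 4.25, 5.25, 5.75, 8, 8.75.
g(4) ≈ 2.64575, g(4.25) ≈ 2.69258, g(5.25) ≈ 2.87228, g(5.75) ≈ 2.95804, g(8) ≈ 3.31662, g(8.75) ≈ 3.42783.
Sum = Σ Δx_i · g(x_i).
Sum ≈ 16.50409.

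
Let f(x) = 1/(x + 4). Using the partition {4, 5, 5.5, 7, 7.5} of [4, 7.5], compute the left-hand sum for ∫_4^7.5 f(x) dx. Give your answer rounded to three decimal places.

Subinterval widths: 1, 0.5, 1.5, 0.5.
Left endpoints: 4, 5, 5.5, 7.
f(4) = 0.125, f(5) = 1/9, f(5.5) = 2/19, f(7) = 1/11.
Sum = Σ Δx_i · f(x_i).
Sum ≈ 0.384.

0.384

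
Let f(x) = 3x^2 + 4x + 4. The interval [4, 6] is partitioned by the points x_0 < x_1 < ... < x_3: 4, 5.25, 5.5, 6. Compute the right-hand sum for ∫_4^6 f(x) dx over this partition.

231.796875

Subinterval widths: 1.25, 0.25, 0.5.
Right endpoints: 5.25, 5.5, 6.
f(5.25) = 107.6875, f(5.5) = 116.75, f(6) = 136.
Sum = Σ Δx_i · f(x_i).
Sum = 231.796875.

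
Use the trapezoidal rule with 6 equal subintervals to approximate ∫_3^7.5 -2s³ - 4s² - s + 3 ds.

-2093.1328125

Δs = (7.5 − 3)/6 = 0.75.
f(3) = -90, f(3.75) = -162.46875, f(4.5) = -264.75, f(5.25) = -401.90625, f(6) = -579, f(6.75) = -801.09375, f(7.5) = -1073.25.
T_6 = (Δs/2)·[f(s_0) + 2f(s_1) + ... + 2f(s_{5}) + f(s_6)].
Sum = -2093.1328125.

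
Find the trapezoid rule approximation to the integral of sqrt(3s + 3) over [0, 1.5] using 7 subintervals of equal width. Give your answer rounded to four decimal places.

3.4084

Δs = (1.5 − 0)/7 = 3/14.
f(0) ≈ 1.7321, f(3/14) ≈ 1.9086, f(3/7) ≈ 2.0702, f(9/14) ≈ 2.2200, f(6/7) ≈ 2.3604, f(15/14) ≈ 2.4928, f(9/7) ≈ 2.6186, f(1.5) ≈ 2.7386.
T_7 = (Δs/2)·[f(s_0) + 2f(s_1) + ... + 2f(s_{6}) + f(s_7)].
Sum ≈ 3.4084.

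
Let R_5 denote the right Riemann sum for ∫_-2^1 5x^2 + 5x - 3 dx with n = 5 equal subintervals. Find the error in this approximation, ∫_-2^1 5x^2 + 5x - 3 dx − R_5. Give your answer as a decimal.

-0.9

Exact integral: ∫_-2^1 f(x) dx = -1.5.
R_5 = -0.6.
Error = -1.5 − (-0.6) = -0.9.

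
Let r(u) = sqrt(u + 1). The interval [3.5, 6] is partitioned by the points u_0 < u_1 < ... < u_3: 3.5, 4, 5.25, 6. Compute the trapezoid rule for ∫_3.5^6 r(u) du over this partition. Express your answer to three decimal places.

5.979

Subinterval widths: 0.5, 1.25, 0.75.
r(3.5) ≈ 2.121, r(4) ≈ 2.236, r(5.25) ≈ 2.500, r(6) ≈ 2.646.
On each subinterval the trapezoid contributes (Δu_i/2)·[r(u_{i-1}) + r(u_i)].
Sum ≈ 5.979.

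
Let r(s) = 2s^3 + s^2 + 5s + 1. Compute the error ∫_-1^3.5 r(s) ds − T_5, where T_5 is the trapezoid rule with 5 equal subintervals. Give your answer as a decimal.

Exact integral: ∫_-1^3.5 r(s) ds = 121.78125.
T_5 = 126.945.
Error = 121.78125 − 126.945 = -5.16375.

-5.16375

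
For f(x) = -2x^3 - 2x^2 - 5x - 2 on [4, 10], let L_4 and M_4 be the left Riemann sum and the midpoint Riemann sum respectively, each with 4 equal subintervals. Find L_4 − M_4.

L_4 = -4264.5.
M_4 = -5668.5.
L_4 − M_4 = 1404.

1404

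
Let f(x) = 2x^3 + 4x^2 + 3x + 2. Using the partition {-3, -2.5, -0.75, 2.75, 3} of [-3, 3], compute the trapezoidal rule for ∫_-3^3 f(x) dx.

Subinterval widths: 0.5, 1.75, 3.5, 0.25.
f(-3) = -25, f(-2.5) = -11.75, f(-0.75) = 1.15625, f(2.75) = 82.09375, f(3) = 101.
On each subinterval the trapezoid contributes (Δx_i/2)·[f(x_{i-1}) + f(x_i)].
Sum = 150.1171875.

150.1171875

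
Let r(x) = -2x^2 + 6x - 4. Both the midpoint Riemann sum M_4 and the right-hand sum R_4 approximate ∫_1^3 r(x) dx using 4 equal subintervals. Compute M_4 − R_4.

1.25

M_4 = -1.25.
R_4 = -2.5.
M_4 − R_4 = 1.25.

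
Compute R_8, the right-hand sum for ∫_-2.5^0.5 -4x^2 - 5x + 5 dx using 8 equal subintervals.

10.40625

Δx = (0.5 − (-2.5))/8 = 0.375.
Right endpoints: -2.125, -1.75, -1.375, -1, -0.625, -0.25, 0.125, 0.5.
f(-2.125) = -2.4375, f(-1.75) = 1.5, f(-1.375) = 4.3125, f(-1) = 6, f(-0.625) = 6.5625, f(-0.25) = 6, f(0.125) = 4.3125, f(0.5) = 1.5.
Sum = Δx · [f(-2.125) + f(-1.75) + f(-1.375) + ...].
Sum = 10.40625.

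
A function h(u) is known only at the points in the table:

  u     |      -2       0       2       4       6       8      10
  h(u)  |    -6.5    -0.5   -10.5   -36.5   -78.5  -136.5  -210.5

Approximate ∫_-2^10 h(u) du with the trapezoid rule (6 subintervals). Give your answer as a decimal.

Δu = 2.
T_6 = (2/2)·[(-6.5) + 2·(-0.5) + 2·(-10.5) + 2·(-36.5) + 2·(-78.5) + 2·(-136.5) + (-210.5)] = -742.

-742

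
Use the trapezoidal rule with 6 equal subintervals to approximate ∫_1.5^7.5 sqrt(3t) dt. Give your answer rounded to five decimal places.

Δt = (7.5 − 1.5)/6 = 1.
f(1.5) ≈ 2.12132, f(2.5) ≈ 2.73861, f(3.5) ≈ 3.24037, f(4.5) ≈ 3.67423, f(5.5) ≈ 4.06202, f(6.5) ≈ 4.41588, f(7.5) ≈ 4.74342.
T_6 = (Δt/2)·[f(t_0) + 2f(t_1) + ... + 2f(t_{5}) + f(t_6)].
Sum ≈ 21.56349.

21.56349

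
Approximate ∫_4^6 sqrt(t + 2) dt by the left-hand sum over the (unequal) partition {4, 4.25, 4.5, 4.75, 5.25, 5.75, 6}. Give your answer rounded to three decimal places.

Subinterval widths: 0.25, 0.25, 0.25, 0.5, 0.5, 0.25.
Left endpoints: 4, 4.25, 4.5, 4.75, 5.25, 5.75.
f(4) ≈ 2.449, f(4.25) ≈ 2.500, f(4.5) ≈ 2.550, f(4.75) ≈ 2.598, f(5.25) ≈ 2.693, f(5.75) ≈ 2.784.
Sum = Σ Δt_i · f(t_i).
Sum ≈ 5.216.

5.216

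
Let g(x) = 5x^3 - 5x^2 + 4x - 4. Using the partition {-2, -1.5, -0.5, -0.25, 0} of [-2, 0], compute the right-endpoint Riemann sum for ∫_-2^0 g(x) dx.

Subinterval widths: 0.5, 1, 0.25, 0.25.
Right endpoints: -1.5, -0.5, -0.25, 0.
g(-1.5) = -38.125, g(-0.5) = -7.875, g(-0.25) = -5.390625, g(0) = -4.
Sum = Σ Δx_i · g(x_i).
Sum = -29.28515625.

-29.28515625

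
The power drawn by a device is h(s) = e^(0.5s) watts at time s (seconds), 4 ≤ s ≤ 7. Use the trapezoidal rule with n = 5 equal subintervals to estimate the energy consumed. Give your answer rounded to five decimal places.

51.83811

Δs = (7 − 4)/5 = 0.6.
h(4) ≈ 7.38906, h(4.6) ≈ 9.97418, h(5.2) ≈ 13.46374, h(5.8) ≈ 18.17415, h(6.4) ≈ 24.53253, h(7) ≈ 33.11545.
T_5 = (Δs/2)·[h(s_0) + 2h(s_1) + ... + 2h(s_{4}) + h(s_5)].
Sum ≈ 51.83811.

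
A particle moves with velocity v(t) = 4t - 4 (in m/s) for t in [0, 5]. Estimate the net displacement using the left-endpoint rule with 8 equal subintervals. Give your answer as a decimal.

23.75

Δt = (5 − 0)/8 = 0.625.
Left endpoints: 0, 0.625, 1.25, 1.875, 2.5, 3.125, 3.75, 4.375.
v(0) = -4, v(0.625) = -1.5, v(1.25) = 1, v(1.875) = 3.5, v(2.5) = 6, v(3.125) = 8.5, v(3.75) = 11, v(4.375) = 13.5.
Sum = Δt · [v(0) + v(0.625) + v(1.25) + ...].
Sum = 23.75.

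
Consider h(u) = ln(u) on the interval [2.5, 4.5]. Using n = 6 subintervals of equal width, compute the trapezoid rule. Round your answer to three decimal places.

Δu = (4.5 − 2.5)/6 = 1/3.
h(2.5) ≈ 0.916, h(17/6) ≈ 1.041, h(19/6) ≈ 1.153, h(3.5) ≈ 1.253, h(23/6) ≈ 1.344, h(25/6) ≈ 1.427, h(4.5) ≈ 1.504.
T_6 = (Δu/2)·[h(u_0) + 2h(u_1) + ... + 2h(u_{5}) + h(u_6)].
Sum ≈ 2.476.

2.476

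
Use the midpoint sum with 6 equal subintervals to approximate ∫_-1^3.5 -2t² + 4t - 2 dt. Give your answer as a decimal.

-15.328125

Δt = (3.5 − (-1))/6 = 0.75.
Midpoints: -0.625, 0.125, 0.875, 1.625, 2.375, 3.125.
f(-0.625) = -5.28125, f(0.125) = -1.53125, f(0.875) = -0.03125, f(1.625) = -0.78125, f(2.375) = -3.78125, f(3.125) = -9.03125.
Sum = Δt · [f(-0.625) + f(0.125) + f(0.875) + ...].
Sum = -15.328125.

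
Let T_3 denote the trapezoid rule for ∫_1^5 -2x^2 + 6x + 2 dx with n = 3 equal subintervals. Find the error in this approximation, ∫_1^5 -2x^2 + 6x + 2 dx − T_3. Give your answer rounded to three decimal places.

2.370

Exact integral: ∫_1^5 f(x) dx ≈ -2.66667.
T_3 ≈ -5.03704.
Error ≈ -2.66667 − (-5.03704) ≈ 2.370.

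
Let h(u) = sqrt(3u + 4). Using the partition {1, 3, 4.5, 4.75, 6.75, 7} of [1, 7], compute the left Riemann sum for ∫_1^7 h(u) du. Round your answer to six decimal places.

21.520766

Subinterval widths: 2, 1.5, 0.25, 2, 0.25.
Left endpoints: 1, 3, 4.5, 4.75, 6.75.
h(1) ≈ 2.645751, h(3) ≈ 3.605551, h(4.5) ≈ 4.183300, h(4.75) ≈ 4.272002, h(6.75) ≈ 4.924429.
Sum = Σ Δu_i · h(u_i).
Sum ≈ 21.520766.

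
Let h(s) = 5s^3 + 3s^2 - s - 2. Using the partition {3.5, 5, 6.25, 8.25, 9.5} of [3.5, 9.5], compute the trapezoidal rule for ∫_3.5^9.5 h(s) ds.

11016.55078125

Subinterval widths: 1.5, 1.25, 2, 1.25.
h(3.5) = 245.625, h(5) = 693, h(6.25) = 1329.640625, h(8.25) = 3001.515625, h(9.5) = 4546.125.
On each subinterval the trapezoid contributes (Δs_i/2)·[h(s_{i-1}) + h(s_i)].
Sum = 11016.55078125.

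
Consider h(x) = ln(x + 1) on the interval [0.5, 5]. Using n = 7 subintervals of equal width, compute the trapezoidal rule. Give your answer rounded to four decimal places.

Δx = (5 − 0.5)/7 = 9/14.
h(0.5) ≈ 0.4055, h(8/7) ≈ 0.7621, h(25/14) ≈ 1.0245, h(17/7) ≈ 1.2321, h(43/14) ≈ 1.4040, h(26/7) ≈ 1.5506, h(61/14) ≈ 1.6784, h(5) ≈ 1.7918.
T_7 = (Δx/2)·[h(x_0) + 2h(x_1) + ... + 2h(x_{6}) + h(x_7)].
Sum ≈ 5.6253.

5.6253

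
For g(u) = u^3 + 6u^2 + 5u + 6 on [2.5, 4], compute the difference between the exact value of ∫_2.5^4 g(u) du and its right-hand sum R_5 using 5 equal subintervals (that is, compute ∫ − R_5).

Exact integral: ∫_2.5^4 g(u) du = 184.359375.
R_5 = 201.87.
Error = 184.359375 − 201.87 = -17.510625.

-17.510625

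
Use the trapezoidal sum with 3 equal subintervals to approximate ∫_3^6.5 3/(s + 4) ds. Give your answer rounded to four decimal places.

1.2202

Δs = (6.5 − 3)/3 = 7/6.
f(3) = 3/7, f(25/6) = 18/49, f(16/3) = 9/28, f(6.5) = 2/7.
T_3 = (Δs/2)·[f(s_0) + 2f(s_1) + 2f(s_2) + f(s_3)].
Sum ≈ 1.2202.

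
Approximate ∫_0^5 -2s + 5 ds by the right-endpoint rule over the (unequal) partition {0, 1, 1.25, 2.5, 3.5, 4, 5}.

Subinterval widths: 1, 0.25, 1.25, 1, 0.5, 1.
Right endpoints: 1, 1.25, 2.5, 3.5, 4, 5.
f(1) = 3, f(1.25) = 2.5, f(2.5) = 0, f(3.5) = -2, f(4) = -3, f(5) = -5.
Sum = Σ Δs_i · f(s_i).
Sum = -4.875.

-4.875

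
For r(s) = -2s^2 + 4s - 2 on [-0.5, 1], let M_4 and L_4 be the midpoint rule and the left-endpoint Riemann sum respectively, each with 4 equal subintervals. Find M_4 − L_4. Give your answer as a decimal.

M_4 = -2.21484375.
L_4 = -3.1640625.
M_4 − L_4 = 0.94921875.

0.94921875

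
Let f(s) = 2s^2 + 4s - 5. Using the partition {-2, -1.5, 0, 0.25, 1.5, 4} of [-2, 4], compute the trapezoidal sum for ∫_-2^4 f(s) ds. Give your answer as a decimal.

49.03125

Subinterval widths: 0.5, 1.5, 0.25, 1.25, 2.5.
f(-2) = -5, f(-1.5) = -6.5, f(0) = -5, f(0.25) = -3.875, f(1.5) = 5.5, f(4) = 43.
On each subinterval the trapezoid contributes (Δs_i/2)·[f(s_{i-1}) + f(s_i)].
Sum = 49.03125.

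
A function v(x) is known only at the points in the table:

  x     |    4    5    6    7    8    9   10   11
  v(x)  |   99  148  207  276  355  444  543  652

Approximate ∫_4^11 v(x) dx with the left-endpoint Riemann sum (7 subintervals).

2072

Δx = 1.
Sum = 1·[99 + 148 + 207 + 276 + 355 + 444 + 543] = 2072.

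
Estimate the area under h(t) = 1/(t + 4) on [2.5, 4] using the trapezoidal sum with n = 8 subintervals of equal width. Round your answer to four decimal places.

Δt = (4 − 2.5)/8 = 0.1875.
h(2.5) = 2/13, h(2.6875) = 16/107, h(2.875) = 8/55, h(3.0625) = 16/113, h(3.25) = 4/29, h(3.4375) = 16/119, h(3.625) = 8/61, h(3.8125) = 0.128, h(4) = 0.125.
T_8 = (Δt/2)·[h(t_0) + 2h(t_1) + ... + 2h(t_{7}) + h(t_8)].
Sum ≈ 0.2077.

0.2077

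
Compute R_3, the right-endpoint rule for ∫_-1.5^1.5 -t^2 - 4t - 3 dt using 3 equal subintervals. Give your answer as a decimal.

-17.75

Δt = (1.5 − (-1.5))/3 = 1.
Right endpoints: -0.5, 0.5, 1.5.
f(-0.5) = -1.25, f(0.5) = -5.25, f(1.5) = -11.25.
Sum = Δt · [f(-0.5) + f(0.5) + f(1.5)].
Sum = -17.75.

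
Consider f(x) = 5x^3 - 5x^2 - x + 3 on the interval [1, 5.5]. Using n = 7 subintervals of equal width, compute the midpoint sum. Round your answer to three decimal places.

859.048

Δx = (5.5 − 1)/7 = 9/14.
Midpoints: 37/28, 55/28, 73/28, 3.25, 109/28, 127/28, 145/28.
f(37/28) = 98453/21952, f(55/28) = 431111/21952, f(73/28) = 1207649/21952, f(3.25) = 118.578125, f(109/28) = 4792205/21952, f(127/28) = 7950143/21952, f(145/28) = 12251801/21952.
Sum = Δx · [f(37/28) + f(55/28) + f(73/28) + ...].
Sum ≈ 859.048.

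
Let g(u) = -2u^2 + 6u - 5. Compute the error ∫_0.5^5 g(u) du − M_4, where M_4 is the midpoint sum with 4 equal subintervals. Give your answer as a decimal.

Exact integral: ∫_0.5^5 g(u) du = -31.5.
M_4 = -30.55078125.
Error = -31.5 − (-30.55078125) = -0.94921875.

-0.94921875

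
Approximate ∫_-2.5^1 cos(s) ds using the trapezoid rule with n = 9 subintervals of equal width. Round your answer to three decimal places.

1.422

Δs = (1 − (-2.5))/9 = 7/18.
f(-2.5) ≈ -0.801, f(-19/9) ≈ -0.514, f(-31/18) ≈ -0.151, f(-4/3) ≈ 0.235, f(-17/18) ≈ 0.586, f(-5/9) ≈ 0.850, f(-1/6) ≈ 0.986, f(2/9) ≈ 0.975, f(11/18) ≈ 0.819, f(1) ≈ 0.540.
T_9 = (Δs/2)·[f(s_0) + 2f(s_1) + ... + 2f(s_{8}) + f(s_9)].
Sum ≈ 1.422.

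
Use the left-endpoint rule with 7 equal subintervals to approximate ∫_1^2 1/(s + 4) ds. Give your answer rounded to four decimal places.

Δs = (2 − 1)/7 = 1/7.
Left endpoints: 1, 8/7, 9/7, 10/7, 11/7, 12/7, 13/7.
f(1) = 0.2, f(8/7) = 7/36, f(9/7) = 7/37, f(10/7) = 7/38, f(11/7) = 7/39, f(12/7) = 0.175, f(13/7) = 7/41.
Sum = Δs · [f(1) + f(8/7) + f(9/7) + ...].
Sum ≈ 0.1847.

0.1847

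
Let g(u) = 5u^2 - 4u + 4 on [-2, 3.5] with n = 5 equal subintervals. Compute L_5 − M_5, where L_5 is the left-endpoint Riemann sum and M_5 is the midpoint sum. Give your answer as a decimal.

L_5 = 85.25.
M_5 = 87.51875.
L_5 − M_5 = -2.26875.

-2.26875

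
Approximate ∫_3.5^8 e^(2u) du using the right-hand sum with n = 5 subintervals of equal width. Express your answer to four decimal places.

9580090.8682

Δu = (8 − 3.5)/5 = 0.9.
Right endpoints: 4.4, 5.3, 6.2, 7.1, 8.
f(4.4) ≈ 6634.2440, f(5.3) ≈ 40134.8374, f(6.2) ≈ 242801.6175, f(7.1) ≈ 1468864.1897, f(8) ≈ 8886110.5205.
Sum = Δu · [f(4.4) + f(5.3) + f(6.2) + f(7.1) + f(8)].
Sum ≈ 9580090.8682.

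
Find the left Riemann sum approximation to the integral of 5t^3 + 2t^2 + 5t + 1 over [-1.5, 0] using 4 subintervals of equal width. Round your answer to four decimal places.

Δt = (0 − (-1.5))/4 = 0.375.
Left endpoints: -1.5, -1.125, -0.75, -0.375.
f(-1.5) = -18.875, f(-1.125) = -4717/512, f(-0.75) = -3.734375, f(-0.375) = -439/512.
Sum = Δt · [f(-1.5) + f(-1.125) + f(-0.75) + f(-0.375)].
Sum ≈ -12.2549.

-12.2549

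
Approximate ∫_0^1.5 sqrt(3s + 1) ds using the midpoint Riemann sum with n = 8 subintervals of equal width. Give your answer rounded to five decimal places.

Δs = (1.5 − 0)/8 = 0.1875.
Midpoints: 0.09375, 0.28125, 0.46875, 0.65625, 0.84375, 1.03125, 1.21875, 1.40625.
f(0.09375) ≈ 1.13192, f(0.28125) ≈ 1.35785, f(0.46875) ≈ 1.55121, f(0.65625) ≈ 1.72301, f(0.84375) ≈ 1.87916, f(1.03125) ≈ 2.02330, f(1.21875) ≈ 2.15783, f(1.40625) ≈ 2.28446.
Sum = Δs · [f(0.09375) + f(0.28125) + f(0.46875) + ...].
Sum ≈ 2.64539.

2.64539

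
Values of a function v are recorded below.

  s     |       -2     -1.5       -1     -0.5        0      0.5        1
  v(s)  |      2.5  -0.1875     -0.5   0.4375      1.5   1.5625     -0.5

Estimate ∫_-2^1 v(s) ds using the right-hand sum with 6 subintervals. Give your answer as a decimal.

1.15625

Δs = 0.5.
Sum = 0.5·[(-0.1875) + (-0.5) + 0.4375 + 1.5 + 1.5625 + (-0.5)] = 1.15625.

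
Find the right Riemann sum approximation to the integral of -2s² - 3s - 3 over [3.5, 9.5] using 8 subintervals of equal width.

Δs = (9.5 − 3.5)/8 = 0.75.
Right endpoints: 4.25, 5, 5.75, 6.5, 7.25, 8, 8.75, 9.5.
f(4.25) = -51.875, f(5) = -68, f(5.75) = -86.375, f(6.5) = -107, f(7.25) = -129.875, f(8) = -155, f(8.75) = -182.375, f(9.5) = -212.
Sum = Δs · [f(4.25) + f(5) + f(5.75) + ...].
Sum = -744.375.

-744.375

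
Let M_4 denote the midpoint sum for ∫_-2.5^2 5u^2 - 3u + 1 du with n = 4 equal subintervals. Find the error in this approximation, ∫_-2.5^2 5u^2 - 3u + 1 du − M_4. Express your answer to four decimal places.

Exact integral: ∫_-2.5^2 f(u) du = 47.25.
M_4 ≈ 44.876953.
Error ≈ 47.25 − 44.876953 ≈ 2.3730.

2.3730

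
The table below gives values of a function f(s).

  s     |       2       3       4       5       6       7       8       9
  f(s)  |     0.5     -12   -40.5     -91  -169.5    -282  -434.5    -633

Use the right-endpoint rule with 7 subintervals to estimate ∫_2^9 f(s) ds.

-1662.5

Δs = 1.
Sum = 1·[(-12) + (-40.5) + (-91) + (-169.5) + (-282) + (-434.5) + (-633)] = -1662.5.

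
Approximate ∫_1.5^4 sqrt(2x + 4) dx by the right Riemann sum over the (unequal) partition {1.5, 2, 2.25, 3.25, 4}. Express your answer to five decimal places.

Subinterval widths: 0.5, 0.25, 1, 0.75.
Right endpoints: 2, 2.25, 3.25, 4.
f(2) ≈ 2.82843, f(2.25) ≈ 2.91548, f(3.25) ≈ 3.24037, f(4) ≈ 3.46410.
Sum = Σ Δx_i · f(x_i).
Sum ≈ 7.98153.

7.98153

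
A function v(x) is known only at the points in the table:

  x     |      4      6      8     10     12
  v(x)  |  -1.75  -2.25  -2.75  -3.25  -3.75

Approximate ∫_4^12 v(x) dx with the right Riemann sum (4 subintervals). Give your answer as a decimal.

Δx = 2.
Sum = 2·[(-2.25) + (-2.75) + (-3.25) + (-3.75)] = -24.

-24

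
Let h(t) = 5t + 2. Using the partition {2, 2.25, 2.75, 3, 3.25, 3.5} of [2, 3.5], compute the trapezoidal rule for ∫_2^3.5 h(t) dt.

23.625

Subinterval widths: 0.25, 0.5, 0.25, 0.25, 0.25.
h(2) = 12, h(2.25) = 13.25, h(2.75) = 15.75, h(3) = 17, h(3.25) = 18.25, h(3.5) = 19.5.
On each subinterval the trapezoid contributes (Δt_i/2)·[h(t_{i-1}) + h(t_i)].
Sum = 23.625.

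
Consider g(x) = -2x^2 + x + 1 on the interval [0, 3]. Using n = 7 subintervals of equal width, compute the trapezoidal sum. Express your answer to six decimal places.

Δx = (3 − 0)/7 = 3/7.
g(0) = 1, g(3/7) = 52/49, g(6/7) = 19/49, g(9/7) = -50/49, g(12/7) = -155/49, g(15/7) = -296/49, g(18/7) = -473/49, g(3) = -14.
T_7 = (Δx/2)·[g(x_0) + 2g(x_1) + ... + 2g(x_{6}) + g(x_7)].
Sum ≈ -10.683673.

-10.683673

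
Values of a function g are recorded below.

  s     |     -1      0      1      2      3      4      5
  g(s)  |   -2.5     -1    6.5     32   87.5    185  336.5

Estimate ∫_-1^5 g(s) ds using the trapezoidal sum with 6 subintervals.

Δs = 1.
T_6 = (1/2)·[(-2.5) + 2·(-1) + 2·6.5 + 2·32 + 2·87.5 + 2·185 + 336.5] = 477.

477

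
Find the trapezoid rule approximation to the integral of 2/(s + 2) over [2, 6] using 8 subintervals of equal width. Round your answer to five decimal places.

Δs = (6 − 2)/8 = 0.5.
f(2) = 0.5, f(2.5) = 4/9, f(3) = 0.4, f(3.5) = 4/11, f(4) = 1/3, f(4.5) = 4/13, f(5) = 2/7, f(5.5) = 4/15, f(6) = 0.25.
T_8 = (Δs/2)·[f(s_0) + 2f(s_1) + ... + 2f(s_{7}) + f(s_8)].
Sum ≈ 1.38824.

1.38824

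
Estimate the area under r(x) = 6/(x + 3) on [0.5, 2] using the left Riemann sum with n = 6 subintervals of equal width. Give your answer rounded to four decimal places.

2.2056

Δx = (2 − 0.5)/6 = 0.25.
Left endpoints: 0.5, 0.75, 1, 1.25, 1.5, 1.75.
r(0.5) = 12/7, r(0.75) = 1.6, r(1) = 1.5, r(1.25) = 24/17, r(1.5) = 4/3, r(1.75) = 24/19.
Sum = Δx · [r(0.5) + r(0.75) + r(1) + ...].
Sum ≈ 2.2056.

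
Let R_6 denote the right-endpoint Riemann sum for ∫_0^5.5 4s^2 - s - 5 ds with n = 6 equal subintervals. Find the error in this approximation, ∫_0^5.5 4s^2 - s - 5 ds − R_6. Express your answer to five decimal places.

Exact integral: ∫_0^5.5 f(s) ds ≈ 179.2083333.
R_6 ≈ 235.2268519.
Error ≈ 179.2083333 − 235.2268519 ≈ -56.01852.

-56.01852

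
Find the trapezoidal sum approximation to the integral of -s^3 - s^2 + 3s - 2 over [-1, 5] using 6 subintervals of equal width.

-181

Δs = (5 − (-1))/6 = 1.
f(-1) = -5, f(0) = -2, f(1) = -1, f(2) = -8, f(3) = -29, f(4) = -70, f(5) = -137.
T_6 = (Δs/2)·[f(s_0) + 2f(s_1) + ... + 2f(s_{5}) + f(s_6)].
Sum = -181.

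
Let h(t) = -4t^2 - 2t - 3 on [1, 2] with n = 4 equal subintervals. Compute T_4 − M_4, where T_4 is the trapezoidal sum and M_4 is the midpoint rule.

T_4 = -15.375.
M_4 = -15.3125.
T_4 − M_4 = -0.0625.

-0.0625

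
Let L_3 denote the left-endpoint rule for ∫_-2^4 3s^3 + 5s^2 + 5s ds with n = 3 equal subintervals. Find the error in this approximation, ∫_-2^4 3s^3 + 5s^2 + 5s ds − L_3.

Exact integral: ∫_-2^4 f(s) ds = 330.
L_3 = 80.
Error = 330 − 80 = 250.

250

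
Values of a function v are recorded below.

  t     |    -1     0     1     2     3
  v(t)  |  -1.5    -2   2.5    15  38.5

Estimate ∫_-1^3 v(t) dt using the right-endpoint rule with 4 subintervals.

Δt = 1.
Sum = 1·[(-2) + 2.5 + 15 + 38.5] = 54.

54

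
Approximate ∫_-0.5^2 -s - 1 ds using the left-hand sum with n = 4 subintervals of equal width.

-3.59375

Δs = (2 − (-0.5))/4 = 0.625.
Left endpoints: -0.5, 0.125, 0.75, 1.375.
f(-0.5) = -0.5, f(0.125) = -1.125, f(0.75) = -1.75, f(1.375) = -2.375.
Sum = Δs · [f(-0.5) + f(0.125) + f(0.75) + f(1.375)].
Sum = -3.59375.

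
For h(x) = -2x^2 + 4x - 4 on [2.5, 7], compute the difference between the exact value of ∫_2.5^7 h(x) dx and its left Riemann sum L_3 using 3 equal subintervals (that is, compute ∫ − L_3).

Exact integral: ∫_2.5^7 h(x) dx = -150.75.
L_3 = -103.5.
Error = -150.75 − (-103.5) = -47.25.

-47.25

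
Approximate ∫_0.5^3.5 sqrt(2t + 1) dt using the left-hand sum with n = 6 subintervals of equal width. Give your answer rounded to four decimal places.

6.2388

Δt = (3.5 − 0.5)/6 = 0.5.
Left endpoints: 0.5, 1, 1.5, 2, 2.5, 3.
f(0.5) ≈ 1.4142, f(1) ≈ 1.7321, f(1.5) ≈ 2.0000, f(2) ≈ 2.2361, f(2.5) ≈ 2.4495, f(3) ≈ 2.6458.
Sum = Δt · [f(0.5) + f(1) + f(1.5) + ...].
Sum ≈ 6.2388.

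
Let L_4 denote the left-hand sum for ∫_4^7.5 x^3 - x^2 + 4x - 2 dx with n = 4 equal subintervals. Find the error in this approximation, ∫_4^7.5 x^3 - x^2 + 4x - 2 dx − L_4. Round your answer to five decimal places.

137.82845

Exact integral: ∫_4^7.5 f(x) dx ≈ 681.2239583.
L_4 ≈ 543.3955078.
Error ≈ 681.2239583 − 543.3955078 ≈ 137.82845.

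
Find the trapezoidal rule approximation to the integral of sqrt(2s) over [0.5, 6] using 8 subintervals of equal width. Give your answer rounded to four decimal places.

Δs = (6 − 0.5)/8 = 0.6875.
f(0.5) ≈ 1.0000, f(1.1875) ≈ 1.5411, f(1.875) ≈ 1.9365, f(2.5625) ≈ 2.2638, f(3.25) ≈ 2.5495, f(3.9375) ≈ 2.8062, f(4.625) ≈ 3.0414, f(5.3125) ≈ 3.2596, f(6) ≈ 3.4641.
T_8 = (Δs/2)·[f(s_0) + 2f(s_1) + ... + 2f(s_{7}) + f(s_8)].
Sum ≈ 13.4958.

13.4958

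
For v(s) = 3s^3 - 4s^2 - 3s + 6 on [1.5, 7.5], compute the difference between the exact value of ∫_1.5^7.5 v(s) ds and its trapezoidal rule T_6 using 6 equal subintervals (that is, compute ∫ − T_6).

Exact integral: ∫_1.5^7.5 v(s) ds = 1766.25.
T_6 = 1802.75.
Error = 1766.25 − 1802.75 = -36.5.

-36.5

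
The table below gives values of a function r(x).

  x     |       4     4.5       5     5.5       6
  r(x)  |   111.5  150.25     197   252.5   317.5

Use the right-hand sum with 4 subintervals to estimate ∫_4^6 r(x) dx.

Δx = 0.5.
Sum = 0.5·[150.25 + 197 + 252.5 + 317.5] = 458.625.

458.625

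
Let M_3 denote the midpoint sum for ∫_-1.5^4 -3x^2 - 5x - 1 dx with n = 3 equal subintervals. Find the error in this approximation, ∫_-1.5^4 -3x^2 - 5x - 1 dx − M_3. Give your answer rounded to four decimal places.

Exact integral: ∫_-1.5^4 f(x) dx = -107.25.
M_3 ≈ -102.628472.
Error ≈ -107.25 − (-102.628472) ≈ -4.6215.

-4.6215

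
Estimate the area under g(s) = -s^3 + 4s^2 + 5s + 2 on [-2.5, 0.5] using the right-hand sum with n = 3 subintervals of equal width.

Δs = (0.5 − (-2.5))/3 = 1.
Right endpoints: -1.5, -0.5, 0.5.
g(-1.5) = 6.875, g(-0.5) = 0.625, g(0.5) = 5.375.
Sum = Δs · [g(-1.5) + g(-0.5) + g(0.5)].
Sum = 12.875.

12.875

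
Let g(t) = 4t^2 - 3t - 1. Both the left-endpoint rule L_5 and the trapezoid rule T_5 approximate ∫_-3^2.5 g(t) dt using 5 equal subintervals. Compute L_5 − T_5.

L_5 = 75.02.
T_5 = 59.895.
L_5 − T_5 = 15.125.

15.125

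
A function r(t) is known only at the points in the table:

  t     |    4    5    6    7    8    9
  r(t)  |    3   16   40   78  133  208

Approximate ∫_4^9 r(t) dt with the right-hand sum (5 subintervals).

Δt = 1.
Sum = 1·[16 + 40 + 78 + 133 + 208] = 475.

475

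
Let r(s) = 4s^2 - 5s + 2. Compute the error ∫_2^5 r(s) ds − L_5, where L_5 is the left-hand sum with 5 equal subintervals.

Exact integral: ∫_2^5 r(s) ds = 109.5.
L_5 = 89.52.
Error = 109.5 − 89.52 = 19.98.

19.98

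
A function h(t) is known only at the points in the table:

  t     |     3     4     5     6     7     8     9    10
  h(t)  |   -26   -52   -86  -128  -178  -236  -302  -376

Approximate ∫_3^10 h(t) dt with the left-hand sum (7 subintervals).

Δt = 1.
Sum = 1·[(-26) + (-52) + (-86) + (-128) + (-178) + (-236) + (-302)] = -1008.

-1008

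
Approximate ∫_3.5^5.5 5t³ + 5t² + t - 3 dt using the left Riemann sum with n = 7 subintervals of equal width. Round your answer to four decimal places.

Δt = (5.5 − 3.5)/7 = 2/7.
Left endpoints: 3.5, 53/14, 57/14, 61/14, 65/14, 69/14, 73/14.
f(3.5) = 276.125, f(53/14) = 943171/2744, f(57/14) = 1156335/2744, f(61/14) = 1399099/2744, f(65/14) = 1673383/2744, f(69/14) = 1981107/2744, f(73/14) = 2324191/2744.
Sum = Δt · [f(3.5) + f(53/14) + f(57/14) + ...].
Sum ≈ 1065.6990.

1065.6990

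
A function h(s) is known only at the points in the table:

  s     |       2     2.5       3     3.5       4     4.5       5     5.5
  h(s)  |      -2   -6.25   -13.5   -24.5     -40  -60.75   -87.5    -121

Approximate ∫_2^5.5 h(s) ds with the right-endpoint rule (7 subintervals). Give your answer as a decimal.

Δs = 0.5.
Sum = 0.5·[(-6.25) + (-13.5) + (-24.5) + (-40) + (-60.75) + (-87.5) + (-121)] = -176.75.

-176.75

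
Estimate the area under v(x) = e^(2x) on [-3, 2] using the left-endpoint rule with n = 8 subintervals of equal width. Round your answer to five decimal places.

13.70185

Δx = (2 − (-3))/8 = 0.625.
Left endpoints: -3, -2.375, -1.75, -1.125, -0.5, 0.125, 0.75, 1.375.
v(-3) ≈ 0.00248, v(-2.375) ≈ 0.00865, v(-1.75) ≈ 0.03020, v(-1.125) ≈ 0.10540, v(-0.5) ≈ 0.36788, v(0.125) ≈ 1.28403, v(0.75) ≈ 4.48169, v(1.375) ≈ 15.64263.
Sum = Δx · [v(-3) + v(-2.375) + v(-1.75) + ...].
Sum ≈ 13.70185.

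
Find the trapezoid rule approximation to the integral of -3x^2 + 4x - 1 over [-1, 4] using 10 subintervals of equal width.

Δx = (4 − (-1))/10 = 0.5.
f(-1) = -8, f(-0.5) = -3.75, f(0) = -1, f(0.5) = 0.25, f(1) = 0, f(1.5) = -1.75, f(2) = -5, f(2.5) = -9.75, f(3) = -16, f(3.5) = -23.75, f(4) = -33.
T_10 = (Δx/2)·[f(x_0) + 2f(x_1) + ... + 2f(x_{9}) + f(x_10)].
Sum = -40.625.

-40.625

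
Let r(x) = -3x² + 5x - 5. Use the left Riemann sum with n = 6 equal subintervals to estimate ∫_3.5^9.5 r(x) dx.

Δx = (9.5 − 3.5)/6 = 1.
Left endpoints: 3.5, 4.5, 5.5, 6.5, 7.5, 8.5.
r(3.5) = -24.25, r(4.5) = -43.25, r(5.5) = -68.25, r(6.5) = -99.25, r(7.5) = -136.25, r(8.5) = -179.25.
Sum = Δx · [r(3.5) + r(4.5) + r(5.5) + ...].
Sum = -550.5.

-550.5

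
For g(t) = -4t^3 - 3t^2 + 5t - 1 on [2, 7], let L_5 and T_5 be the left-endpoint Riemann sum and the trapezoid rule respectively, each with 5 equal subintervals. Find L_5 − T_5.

725

L_5 = -1935.
T_5 = -2660.
L_5 − T_5 = 725.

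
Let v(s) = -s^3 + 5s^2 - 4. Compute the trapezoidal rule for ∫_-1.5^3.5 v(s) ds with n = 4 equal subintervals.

Δs = (3.5 − (-1.5))/4 = 1.25.
v(-1.5) = 10.625, v(-0.25) = -3.671875, v(1) = 0, v(2.25) = 9.921875, v(3.5) = 14.375.
T_4 = (Δs/2)·[v(s_0) + 2v(s_1) + 2v(s_2) + 2v(s_3) + v(s_4)].
Sum = 23.4375.

23.4375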